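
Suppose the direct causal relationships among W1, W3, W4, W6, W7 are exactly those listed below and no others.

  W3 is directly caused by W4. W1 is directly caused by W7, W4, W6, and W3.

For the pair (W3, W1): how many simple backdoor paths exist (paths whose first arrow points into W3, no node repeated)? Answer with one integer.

1

A backdoor path from W3 to W1 is any simple undirected path whose first edge points into W3 (i.e. leaves W3 via a parent).
Parents of W3: {W4}.
Enumerating:
  P1: W3 <- W4 -> W1
That exhausts the simple backdoor paths. Count: 1.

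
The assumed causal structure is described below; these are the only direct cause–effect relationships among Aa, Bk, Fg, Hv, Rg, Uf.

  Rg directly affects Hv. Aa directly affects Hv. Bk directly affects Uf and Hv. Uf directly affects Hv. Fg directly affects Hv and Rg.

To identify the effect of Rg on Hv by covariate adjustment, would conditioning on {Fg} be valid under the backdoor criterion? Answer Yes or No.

Backdoor paths from Rg to Hv (paths whose first edge points into Rg):
  P1: Rg <- Fg -> Hv
Condition 1 (no descendant of Rg in the set): holds — descendants of Rg are {Hv}; none are in {Fg}.
Condition 2 (every backdoor path blocked by {Fg}):
  P1: blocked at fork node Fg ∈ conditioning set.
{Fg} satisfies the backdoor criterion.

Yes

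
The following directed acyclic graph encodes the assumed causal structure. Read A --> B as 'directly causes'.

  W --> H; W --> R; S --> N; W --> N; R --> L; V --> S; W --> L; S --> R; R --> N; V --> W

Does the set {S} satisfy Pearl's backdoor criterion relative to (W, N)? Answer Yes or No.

Yes

Backdoor paths from W to N (paths whose first edge points into W):
  P1: W <- V -> S -> R -> N
  P2: W <- V -> S -> N
Condition 1 (no descendant of W in the set): holds — descendants of W are {H, L, N, R}; none are in {S}.
Condition 2 (every backdoor path blocked by {S}):
  P1: blocked at chain node S ∈ conditioning set.
  P2: blocked at chain node S ∈ conditioning set.
{S} satisfies the backdoor criterion.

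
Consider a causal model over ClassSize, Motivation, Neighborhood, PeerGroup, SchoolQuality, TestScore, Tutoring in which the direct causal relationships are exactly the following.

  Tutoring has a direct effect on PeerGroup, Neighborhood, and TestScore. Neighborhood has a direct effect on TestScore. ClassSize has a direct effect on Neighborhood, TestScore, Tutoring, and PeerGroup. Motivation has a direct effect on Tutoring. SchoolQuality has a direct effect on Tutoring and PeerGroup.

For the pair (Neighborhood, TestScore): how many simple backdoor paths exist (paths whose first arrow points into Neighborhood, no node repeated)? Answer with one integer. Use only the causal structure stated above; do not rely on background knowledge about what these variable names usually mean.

8

A backdoor path from Neighborhood to TestScore is any simple undirected path whose first edge points into Neighborhood (i.e. leaves Neighborhood via a parent).
Parents of Neighborhood: {ClassSize, Tutoring}.
Enumerating:
  P1: Neighborhood <- ClassSize -> Tutoring -> TestScore
  P2: Neighborhood <- ClassSize -> TestScore
  P3: Neighborhood <- ClassSize -> PeerGroup <- SchoolQuality -> Tutoring -> TestScore
  P4: Neighborhood <- ClassSize -> PeerGroup <- Tutoring -> TestScore
  P5: Neighborhood <- Tutoring <- ClassSize -> TestScore
  P6: Neighborhood <- Tutoring <- SchoolQuality -> PeerGroup <- ClassSize -> TestScore
  P7: Neighborhood <- Tutoring -> TestScore
  P8: Neighborhood <- Tutoring -> PeerGroup <- ClassSize -> TestScore
That exhausts the simple backdoor paths. Count: 8.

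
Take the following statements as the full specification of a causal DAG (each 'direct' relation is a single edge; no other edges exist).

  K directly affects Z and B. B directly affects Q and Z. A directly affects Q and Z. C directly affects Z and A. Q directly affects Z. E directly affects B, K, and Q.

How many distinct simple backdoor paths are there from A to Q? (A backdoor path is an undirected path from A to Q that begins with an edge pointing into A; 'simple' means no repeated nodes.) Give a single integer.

8

A backdoor path from A to Q is any simple undirected path whose first edge points into A (i.e. leaves A via a parent).
Parents of A: {C}.
Enumerating:
  P1: A <- C -> Z <- K <- E -> B -> Q
  P2: A <- C -> Z <- K <- E -> Q
  P3: A <- C -> Z <- K -> B <- E -> Q
  P4: A <- C -> Z <- K -> B -> Q
  P5: A <- C -> Z <- B <- E -> Q
  P6: A <- C -> Z <- B <- K <- E -> Q
  P7: A <- C -> Z <- B -> Q
  P8: A <- C -> Z <- Q
That exhausts the simple backdoor paths. Count: 8.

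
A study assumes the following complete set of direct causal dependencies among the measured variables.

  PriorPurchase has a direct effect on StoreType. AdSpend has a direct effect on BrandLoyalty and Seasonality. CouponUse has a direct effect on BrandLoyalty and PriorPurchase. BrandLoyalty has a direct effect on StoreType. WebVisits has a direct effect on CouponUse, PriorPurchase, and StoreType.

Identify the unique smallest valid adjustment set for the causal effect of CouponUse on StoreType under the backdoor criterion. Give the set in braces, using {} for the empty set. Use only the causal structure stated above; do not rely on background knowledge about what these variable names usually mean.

{WebVisits}

Variables eligible for adjustment (non-descendants of CouponUse, excluding CouponUse and StoreType): {AdSpend, Seasonality, WebVisits}.
Backdoor paths from CouponUse to StoreType:
  P1: CouponUse <- WebVisits -> PriorPurchase -> StoreType
  P2: CouponUse <- WebVisits -> StoreType
The empty set is not sufficient: P1 (CouponUse <- WebVisits -> PriorPurchase -> StoreType) has no collider blocking it and no conditioned non-collider, so it is open.
Try {WebVisits}:
  P1: blocked at fork node WebVisits ∈ conditioning set.
  P2: blocked at fork node WebVisits ∈ conditioning set.
{WebVisits} contains no descendant of CouponUse and blocks every backdoor path.
No other singleton works — e.g. {AdSpend} leaves P1 open — so {WebVisits} is the unique smallest valid adjustment set.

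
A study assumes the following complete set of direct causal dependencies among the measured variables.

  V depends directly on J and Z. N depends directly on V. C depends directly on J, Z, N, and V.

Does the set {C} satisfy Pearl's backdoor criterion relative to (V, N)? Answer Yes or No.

No

Backdoor paths from V to N (paths whose first edge points into V):
  P1: V <- J -> C <- N
  P2: V <- Z -> C <- N
Condition 1 (no descendant of V in the set): FAILS — C is a descendant of V.
Condition 2 (every backdoor path blocked by {C}):
  P1: open — collider(s) C are conditioned on (or have a conditioned descendant) and no non-collider on the path is in the set.
  P2: open — collider(s) C are conditioned on (or have a conditioned descendant) and no non-collider on the path is in the set.
{C} does not satisfy the backdoor criterion.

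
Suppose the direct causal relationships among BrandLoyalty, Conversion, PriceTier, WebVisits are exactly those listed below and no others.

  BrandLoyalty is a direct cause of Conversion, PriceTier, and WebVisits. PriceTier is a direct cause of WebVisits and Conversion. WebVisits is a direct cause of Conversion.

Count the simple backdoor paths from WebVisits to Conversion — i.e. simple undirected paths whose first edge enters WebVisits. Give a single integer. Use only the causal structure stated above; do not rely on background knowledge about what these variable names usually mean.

A backdoor path from WebVisits to Conversion is any simple undirected path whose first edge points into WebVisits (i.e. leaves WebVisits via a parent).
Parents of WebVisits: {BrandLoyalty, PriceTier}.
Enumerating:
  P1: WebVisits <- BrandLoyalty -> PriceTier -> Conversion
  P2: WebVisits <- BrandLoyalty -> Conversion
  P3: WebVisits <- PriceTier <- BrandLoyalty -> Conversion
  P4: WebVisits <- PriceTier -> Conversion
That exhausts the simple backdoor paths. Count: 4.

4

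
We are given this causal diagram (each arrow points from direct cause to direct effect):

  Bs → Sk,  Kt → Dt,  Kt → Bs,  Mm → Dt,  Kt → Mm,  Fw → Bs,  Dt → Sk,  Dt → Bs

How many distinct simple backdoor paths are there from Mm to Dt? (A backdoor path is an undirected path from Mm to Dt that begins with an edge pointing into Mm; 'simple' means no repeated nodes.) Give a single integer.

A backdoor path from Mm to Dt is any simple undirected path whose first edge points into Mm (i.e. leaves Mm via a parent).
Parents of Mm: {Kt}.
Enumerating:
  P1: Mm <- Kt -> Dt
  P2: Mm <- Kt -> Bs <- Dt
  P3: Mm <- Kt -> Bs -> Sk <- Dt
That exhausts the simple backdoor paths. Count: 3.

3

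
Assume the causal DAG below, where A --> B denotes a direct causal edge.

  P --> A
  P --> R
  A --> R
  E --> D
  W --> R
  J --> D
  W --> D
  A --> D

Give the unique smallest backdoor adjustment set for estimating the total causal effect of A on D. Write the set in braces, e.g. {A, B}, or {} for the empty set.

{}

Variables eligible for adjustment (non-descendants of A, excluding A and D): {E, J, P, W}.
Backdoor paths from A to D:
  P1: A <- P -> R <- W -> D
Each backdoor path contains an unconditioned collider, so every path is already blocked with the empty conditioning set:
  P1: blocked at collider R (neither it nor any descendant is in the conditioning set).
The empty set is therefore the unique smallest valid set.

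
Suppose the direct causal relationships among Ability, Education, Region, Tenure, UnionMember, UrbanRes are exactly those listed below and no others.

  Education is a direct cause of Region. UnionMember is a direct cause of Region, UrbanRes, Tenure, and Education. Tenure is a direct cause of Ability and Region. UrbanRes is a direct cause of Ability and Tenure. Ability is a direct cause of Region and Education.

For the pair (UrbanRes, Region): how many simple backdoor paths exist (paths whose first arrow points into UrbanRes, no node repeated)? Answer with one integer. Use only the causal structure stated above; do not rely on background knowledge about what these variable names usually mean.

A backdoor path from UrbanRes to Region is any simple undirected path whose first edge points into UrbanRes (i.e. leaves UrbanRes via a parent).
Parents of UrbanRes: {UnionMember}.
Enumerating:
  P1: UrbanRes <- UnionMember -> Tenure -> Ability -> Education -> Region
  P2: UrbanRes <- UnionMember -> Tenure -> Ability -> Region
  P3: UrbanRes <- UnionMember -> Tenure -> Region
  P4: UrbanRes <- UnionMember -> Education <- Ability <- Tenure -> Region
  P5: UrbanRes <- UnionMember -> Education <- Ability -> Region
  P6: UrbanRes <- UnionMember -> Education -> Region
  P7: UrbanRes <- UnionMember -> Region
That exhausts the simple backdoor paths. Count: 7.

7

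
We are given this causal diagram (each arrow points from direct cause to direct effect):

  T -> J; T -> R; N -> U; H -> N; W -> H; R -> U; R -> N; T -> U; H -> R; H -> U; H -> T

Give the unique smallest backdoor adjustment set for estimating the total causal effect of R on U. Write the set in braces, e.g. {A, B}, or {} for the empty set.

{H, T}

Variables eligible for adjustment (non-descendants of R, excluding R and U): {H, J, T, W}.
Backdoor paths from R to U:
  P1: R <- H -> T -> U
  P2: R <- H -> N -> U
  P3: R <- H -> U
  P4: R <- T <- H -> N -> U
  P5: R <- T <- H -> U
  P6: R <- T -> U
The empty set is not sufficient: P1 (R <- H -> T -> U) has no collider blocking it and no conditioned non-collider, so it is open.
Try {H, T}:
  P1: blocked at fork node H ∈ conditioning set.
  P2: blocked at fork node H ∈ conditioning set.
  P3: blocked at fork node H ∈ conditioning set.
  P4: blocked at chain node T ∈ conditioning set.
  P5: blocked at chain node T ∈ conditioning set.
  P6: blocked at fork node T ∈ conditioning set.
{H, T} contains no descendant of R and blocks every backdoor path.
Every element of {H, T} is needed (dropping H leaves P2 open; dropping T leaves P6 open), so no proper subset is valid.
Among all size-2 subsets of the eligible variables, only {H, T} blocks every backdoor path, so it is the unique smallest valid adjustment set.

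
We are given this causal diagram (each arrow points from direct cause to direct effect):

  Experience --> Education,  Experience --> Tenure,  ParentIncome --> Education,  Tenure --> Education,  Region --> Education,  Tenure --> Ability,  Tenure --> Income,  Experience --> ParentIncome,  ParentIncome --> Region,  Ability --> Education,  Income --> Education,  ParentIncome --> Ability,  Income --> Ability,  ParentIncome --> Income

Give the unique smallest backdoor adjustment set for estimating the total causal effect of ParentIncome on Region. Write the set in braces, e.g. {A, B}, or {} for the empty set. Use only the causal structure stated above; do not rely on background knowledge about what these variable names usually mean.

Variables eligible for adjustment (non-descendants of ParentIncome, excluding ParentIncome and Region): {Experience, Tenure}.
Backdoor paths from ParentIncome to Region:
  P1: ParentIncome <- Experience -> Tenure -> Income -> Ability -> Education <- Region
  P2: ParentIncome <- Experience -> Tenure -> Income -> Education <- Region
  P3: ParentIncome <- Experience -> Tenure -> Ability <- Income -> Education <- Region
  P4: ParentIncome <- Experience -> Tenure -> Ability -> Education <- Region
  P5: ParentIncome <- Experience -> Tenure -> Education <- Region
  P6: ParentIncome <- Experience -> Education <- Region
Each backdoor path contains an unconditioned collider, so every path is already blocked with the empty conditioning set:
  P1: blocked at collider Education (neither it nor any descendant is in the conditioning set).
  P2: blocked at collider Education (neither it nor any descendant is in the conditioning set).
  P3: blocked at collider Ability (neither it nor any descendant is in the conditioning set).
  P4: blocked at collider Education (neither it nor any descendant is in the conditioning set).
  P5: blocked at collider Education (neither it nor any descendant is in the conditioning set).
  P6: blocked at collider Education (neither it nor any descendant is in the conditioning set).
The empty set is therefore the unique smallest valid set.

{}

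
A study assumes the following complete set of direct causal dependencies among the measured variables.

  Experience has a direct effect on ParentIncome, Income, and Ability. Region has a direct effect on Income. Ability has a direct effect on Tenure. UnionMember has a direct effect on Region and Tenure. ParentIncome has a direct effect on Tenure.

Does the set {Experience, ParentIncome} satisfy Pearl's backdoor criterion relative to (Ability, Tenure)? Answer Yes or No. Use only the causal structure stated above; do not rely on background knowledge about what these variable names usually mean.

Yes

Backdoor paths from Ability to Tenure (paths whose first edge points into Ability):
  P1: Ability <- Experience -> Income <- Region <- UnionMember -> Tenure
  P2: Ability <- Experience -> ParentIncome -> Tenure
Condition 1 (no descendant of Ability in the set): holds — descendants of Ability are {Tenure}; none are in {Experience, ParentIncome}.
Condition 2 (every backdoor path blocked by {Experience, ParentIncome}):
  P1: blocked at fork node Experience ∈ conditioning set.
  P2: blocked at fork node Experience ∈ conditioning set.
{Experience, ParentIncome} satisfies the backdoor criterion.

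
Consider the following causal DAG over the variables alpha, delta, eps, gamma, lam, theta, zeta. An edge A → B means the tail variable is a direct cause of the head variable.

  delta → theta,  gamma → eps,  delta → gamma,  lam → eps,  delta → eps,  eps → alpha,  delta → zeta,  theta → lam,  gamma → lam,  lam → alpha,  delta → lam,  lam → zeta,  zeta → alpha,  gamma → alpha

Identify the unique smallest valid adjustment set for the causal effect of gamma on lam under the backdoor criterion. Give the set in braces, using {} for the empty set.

{delta}

Variables eligible for adjustment (non-descendants of gamma, excluding gamma and lam): {delta, theta}.
Backdoor paths from gamma to lam:
  P1: gamma <- delta -> theta -> lam
  P2: gamma <- delta -> lam
  P3: gamma <- delta -> zeta <- lam
  P4: gamma <- delta -> zeta -> alpha <- lam
  P5: gamma <- delta -> zeta -> alpha <- eps <- lam
  P6: gamma <- delta -> eps <- lam
  P7: gamma <- delta -> eps -> alpha <- lam
  P8: gamma <- delta -> eps -> alpha <- zeta <- lam
The empty set is not sufficient: P1 (gamma <- delta -> theta -> lam) has no collider blocking it and no conditioned non-collider, so it is open.
Try {delta}:
  P1: blocked at fork node delta ∈ conditioning set.
  P2: blocked at fork node delta ∈ conditioning set.
  P3: blocked at fork node delta ∈ conditioning set.
  P4: blocked at fork node delta ∈ conditioning set.
  P5: blocked at fork node delta ∈ conditioning set.
  P6: blocked at fork node delta ∈ conditioning set.
  P7: blocked at fork node delta ∈ conditioning set.
  P8: blocked at fork node delta ∈ conditioning set.
{delta} contains no descendant of gamma and blocks every backdoor path.
No other singleton works — e.g. {theta} leaves P2 open — so {delta} is the unique smallest valid adjustment set.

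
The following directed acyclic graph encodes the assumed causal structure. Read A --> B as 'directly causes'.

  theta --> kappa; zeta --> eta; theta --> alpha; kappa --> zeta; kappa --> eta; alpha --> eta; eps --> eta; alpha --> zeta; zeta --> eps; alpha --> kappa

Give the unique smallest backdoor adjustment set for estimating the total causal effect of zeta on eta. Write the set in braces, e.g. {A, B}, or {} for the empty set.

Variables eligible for adjustment (non-descendants of zeta, excluding zeta and eta): {alpha, kappa, theta}.
Backdoor paths from zeta to eta:
  P1: zeta <- alpha <- theta -> kappa -> eta
  P2: zeta <- alpha -> kappa -> eta
  P3: zeta <- alpha -> eta
  P4: zeta <- kappa <- theta -> alpha -> eta
  P5: zeta <- kappa <- alpha -> eta
  P6: zeta <- kappa -> eta
The empty set is not sufficient: P1 (zeta <- alpha <- theta -> kappa -> eta) has no collider blocking it and no conditioned non-collider, so it is open.
Try {alpha, kappa}:
  P1: blocked at chain node alpha ∈ conditioning set.
  P2: blocked at fork node alpha ∈ conditioning set.
  P3: blocked at fork node alpha ∈ conditioning set.
  P4: blocked at chain node kappa ∈ conditioning set.
  P5: blocked at chain node kappa ∈ conditioning set.
  P6: blocked at fork node kappa ∈ conditioning set.
{alpha, kappa} contains no descendant of zeta and blocks every backdoor path.
Every element of {alpha, kappa} is needed (dropping alpha leaves P3 open; dropping kappa leaves P6 open), so no proper subset is valid.
Among all size-2 subsets of the eligible variables, only {alpha, kappa} blocks every backdoor path, so it is the unique smallest valid adjustment set.

{alpha, kappa}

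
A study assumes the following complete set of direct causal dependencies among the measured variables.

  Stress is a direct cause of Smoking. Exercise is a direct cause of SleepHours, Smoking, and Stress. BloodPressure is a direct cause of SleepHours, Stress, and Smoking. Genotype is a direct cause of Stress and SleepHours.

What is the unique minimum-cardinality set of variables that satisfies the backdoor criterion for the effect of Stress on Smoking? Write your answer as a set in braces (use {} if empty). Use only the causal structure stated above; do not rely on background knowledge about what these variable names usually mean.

{BloodPressure, Exercise}

Variables eligible for adjustment (non-descendants of Stress, excluding Stress and Smoking): {BloodPressure, Exercise, Genotype, SleepHours}.
Backdoor paths from Stress to Smoking:
  P1: Stress <- Exercise -> SleepHours <- BloodPressure -> Smoking
  P2: Stress <- Exercise -> Smoking
  P3: Stress <- BloodPressure -> SleepHours <- Exercise -> Smoking
  P4: Stress <- BloodPressure -> Smoking
  P5: Stress <- Genotype -> SleepHours <- Exercise -> Smoking
  P6: Stress <- Genotype -> SleepHours <- BloodPressure -> Smoking
The empty set is not sufficient: P2 (Stress <- Exercise -> Smoking) has no collider blocking it and no conditioned non-collider, so it is open.
Try {BloodPressure, Exercise}:
  P1: blocked at fork node Exercise ∈ conditioning set.
  P2: blocked at fork node Exercise ∈ conditioning set.
  P3: blocked at fork node BloodPressure ∈ conditioning set.
  P4: blocked at fork node BloodPressure ∈ conditioning set.
  P5: blocked at collider SleepHours (neither it nor any descendant is in the conditioning set).
  P6: blocked at collider SleepHours (neither it nor any descendant is in the conditioning set).
{BloodPressure, Exercise} contains no descendant of Stress and blocks every backdoor path.
Every element of {BloodPressure, Exercise} is needed (dropping BloodPressure leaves P4 open; dropping Exercise leaves P2 open), so no proper subset is valid.
Among all size-2 subsets of the eligible variables, only {BloodPressure, Exercise} blocks every backdoor path, so it is the unique smallest valid adjustment set.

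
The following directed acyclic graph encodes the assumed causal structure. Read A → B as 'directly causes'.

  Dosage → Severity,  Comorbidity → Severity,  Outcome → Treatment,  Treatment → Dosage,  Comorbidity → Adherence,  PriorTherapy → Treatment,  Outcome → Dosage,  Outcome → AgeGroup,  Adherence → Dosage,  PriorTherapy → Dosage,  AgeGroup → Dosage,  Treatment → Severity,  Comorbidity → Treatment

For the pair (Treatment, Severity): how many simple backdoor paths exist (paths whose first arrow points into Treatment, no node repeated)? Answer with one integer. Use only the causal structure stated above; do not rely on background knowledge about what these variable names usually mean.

A backdoor path from Treatment to Severity is any simple undirected path whose first edge points into Treatment (i.e. leaves Treatment via a parent).
Parents of Treatment: {Comorbidity, Outcome, PriorTherapy}.
Enumerating:
  P1: Treatment <- Outcome -> AgeGroup -> Dosage <- Adherence <- Comorbidity -> Severity
  P2: Treatment <- Outcome -> AgeGroup -> Dosage -> Severity
  P3: Treatment <- Outcome -> Dosage <- Adherence <- Comorbidity -> Severity
  P4: Treatment <- Outcome -> Dosage -> Severity
  P5: Treatment <- PriorTherapy -> Dosage <- Adherence <- Comorbidity -> Severity
  P6: Treatment <- PriorTherapy -> Dosage -> Severity
  P7: Treatment <- Comorbidity -> Adherence -> Dosage -> Severity
  P8: Treatment <- Comorbidity -> Severity
That exhausts the simple backdoor paths. Count: 8.

8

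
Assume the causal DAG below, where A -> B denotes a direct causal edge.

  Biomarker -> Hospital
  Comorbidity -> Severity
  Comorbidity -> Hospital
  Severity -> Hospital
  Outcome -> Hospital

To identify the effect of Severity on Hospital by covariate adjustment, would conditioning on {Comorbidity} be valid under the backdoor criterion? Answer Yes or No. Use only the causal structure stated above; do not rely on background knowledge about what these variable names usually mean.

Yes

Backdoor paths from Severity to Hospital (paths whose first edge points into Severity):
  P1: Severity <- Comorbidity -> Hospital
Condition 1 (no descendant of Severity in the set): holds — descendants of Severity are {Hospital}; none are in {Comorbidity}.
Condition 2 (every backdoor path blocked by {Comorbidity}):
  P1: blocked at fork node Comorbidity ∈ conditioning set.
{Comorbidity} satisfies the backdoor criterion.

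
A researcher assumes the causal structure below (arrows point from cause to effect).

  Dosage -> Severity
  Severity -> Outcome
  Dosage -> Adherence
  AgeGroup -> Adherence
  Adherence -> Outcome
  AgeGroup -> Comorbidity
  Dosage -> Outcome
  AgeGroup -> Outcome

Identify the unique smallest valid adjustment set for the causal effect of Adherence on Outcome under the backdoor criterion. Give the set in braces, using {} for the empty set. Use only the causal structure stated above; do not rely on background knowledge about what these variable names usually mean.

{AgeGroup, Dosage}

Variables eligible for adjustment (non-descendants of Adherence, excluding Adherence and Outcome): {AgeGroup, Comorbidity, Dosage, Severity}.
Backdoor paths from Adherence to Outcome:
  P1: Adherence <- AgeGroup -> Outcome
  P2: Adherence <- Dosage -> Severity -> Outcome
  P3: Adherence <- Dosage -> Outcome
The empty set is not sufficient: P1 (Adherence <- AgeGroup -> Outcome) has no collider blocking it and no conditioned non-collider, so it is open.
Try {AgeGroup, Dosage}:
  P1: blocked at fork node AgeGroup ∈ conditioning set.
  P2: blocked at fork node Dosage ∈ conditioning set.
  P3: blocked at fork node Dosage ∈ conditioning set.
{AgeGroup, Dosage} contains no descendant of Adherence and blocks every backdoor path.
Every element of {AgeGroup, Dosage} is needed (dropping AgeGroup leaves P1 open; dropping Dosage leaves P2 open), so no proper subset is valid.
Among all size-2 subsets of the eligible variables, only {AgeGroup, Dosage} blocks every backdoor path, so it is the unique smallest valid adjustment set.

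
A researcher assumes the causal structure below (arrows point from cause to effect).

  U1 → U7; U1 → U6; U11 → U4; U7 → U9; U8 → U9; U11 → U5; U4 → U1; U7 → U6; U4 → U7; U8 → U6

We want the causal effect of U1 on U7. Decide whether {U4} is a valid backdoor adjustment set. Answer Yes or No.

Backdoor paths from U1 to U7 (paths whose first edge points into U1):
  P1: U1 <- U4 -> U7
Condition 1 (no descendant of U1 in the set): holds — descendants of U1 are {U6, U7, U9}; none are in {U4}.
Condition 2 (every backdoor path blocked by {U4}):
  P1: blocked at fork node U4 ∈ conditioning set.
{U4} satisfies the backdoor criterion.

Yes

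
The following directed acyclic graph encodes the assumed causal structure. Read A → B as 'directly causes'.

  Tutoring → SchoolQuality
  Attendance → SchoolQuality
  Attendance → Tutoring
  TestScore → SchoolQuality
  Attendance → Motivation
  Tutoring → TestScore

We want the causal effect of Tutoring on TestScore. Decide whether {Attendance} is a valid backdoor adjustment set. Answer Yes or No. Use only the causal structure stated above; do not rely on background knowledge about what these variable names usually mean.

Yes

Backdoor paths from Tutoring to TestScore (paths whose first edge points into Tutoring):
  P1: Tutoring <- Attendance -> SchoolQuality <- TestScore
Condition 1 (no descendant of Tutoring in the set): holds — descendants of Tutoring are {SchoolQuality, TestScore}; none are in {Attendance}.
Condition 2 (every backdoor path blocked by {Attendance}):
  P1: blocked at fork node Attendance ∈ conditioning set.
{Attendance} satisfies the backdoor criterion.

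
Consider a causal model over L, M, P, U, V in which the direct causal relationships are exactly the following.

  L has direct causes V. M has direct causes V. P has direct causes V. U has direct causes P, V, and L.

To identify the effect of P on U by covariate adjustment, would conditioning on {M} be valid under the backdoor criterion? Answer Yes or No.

Backdoor paths from P to U (paths whose first edge points into P):
  P1: P <- V -> L -> U
  P2: P <- V -> U
Condition 1 (no descendant of P in the set): holds — descendants of P are {U}; none are in {M}.
Condition 2 (every backdoor path blocked by {M}):
  P1: open — no interior node is in the conditioning set.
  P2: open — no interior node is in the conditioning set.
{M} does not satisfy the backdoor criterion.

No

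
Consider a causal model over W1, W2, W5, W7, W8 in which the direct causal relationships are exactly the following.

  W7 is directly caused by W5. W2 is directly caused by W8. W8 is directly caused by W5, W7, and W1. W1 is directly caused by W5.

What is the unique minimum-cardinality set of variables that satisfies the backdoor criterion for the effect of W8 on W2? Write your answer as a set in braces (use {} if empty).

{}

Variables eligible for adjustment (non-descendants of W8, excluding W8 and W2): {W1, W5, W7}.
Backdoor paths from W8 to W2:
  (none)
With no backdoor paths the empty set already satisfies the criterion, and it is trivially minimal.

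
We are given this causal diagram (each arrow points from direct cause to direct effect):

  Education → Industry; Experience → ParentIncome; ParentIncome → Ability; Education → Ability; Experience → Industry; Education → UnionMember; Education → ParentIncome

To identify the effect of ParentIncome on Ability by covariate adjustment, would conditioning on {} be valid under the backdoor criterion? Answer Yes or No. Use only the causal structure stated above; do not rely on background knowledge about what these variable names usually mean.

No

Backdoor paths from ParentIncome to Ability (paths whose first edge points into ParentIncome):
  P1: ParentIncome <- Experience -> Industry <- Education -> Ability
  P2: ParentIncome <- Education -> Ability
Condition 1 (no descendant of ParentIncome in the set): holds — descendants of ParentIncome are {Ability}; none are in {}.
Condition 2 (every backdoor path blocked by {}):
  P1: blocked at collider Industry (neither it nor any descendant is in the conditioning set).
  P2: open — no interior node is in the conditioning set.
{} does not satisfy the backdoor criterion.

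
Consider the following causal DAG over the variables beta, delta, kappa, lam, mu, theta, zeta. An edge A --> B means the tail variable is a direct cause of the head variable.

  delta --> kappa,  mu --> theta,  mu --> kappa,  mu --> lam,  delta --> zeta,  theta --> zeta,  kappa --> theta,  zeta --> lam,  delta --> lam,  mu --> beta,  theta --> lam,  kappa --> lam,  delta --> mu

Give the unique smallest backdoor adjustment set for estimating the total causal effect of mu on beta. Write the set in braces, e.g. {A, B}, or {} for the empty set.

Variables eligible for adjustment (non-descendants of mu, excluding mu and beta): {delta}.
Backdoor paths from mu to beta:
  (none)
With no backdoor paths the empty set already satisfies the criterion, and it is trivially minimal.

{}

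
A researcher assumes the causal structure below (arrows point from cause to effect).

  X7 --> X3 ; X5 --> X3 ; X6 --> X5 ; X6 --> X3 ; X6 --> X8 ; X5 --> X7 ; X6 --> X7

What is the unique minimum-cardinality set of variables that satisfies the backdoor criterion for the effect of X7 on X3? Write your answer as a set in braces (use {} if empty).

Variables eligible for adjustment (non-descendants of X7, excluding X7 and X3): {X5, X6, X8}.
Backdoor paths from X7 to X3:
  P1: X7 <- X6 -> X5 -> X3
  P2: X7 <- X6 -> X3
  P3: X7 <- X5 <- X6 -> X3
  P4: X7 <- X5 -> X3
The empty set is not sufficient: P1 (X7 <- X6 -> X5 -> X3) has no collider blocking it and no conditioned non-collider, so it is open.
Try {X5, X6}:
  P1: blocked at fork node X6 ∈ conditioning set.
  P2: blocked at fork node X6 ∈ conditioning set.
  P3: blocked at chain node X5 ∈ conditioning set.
  P4: blocked at fork node X5 ∈ conditioning set.
{X5, X6} contains no descendant of X7 and blocks every backdoor path.
Every element of {X5, X6} is needed (dropping X5 leaves P4 open; dropping X6 leaves P2 open), so no proper subset is valid.
Among all size-2 subsets of the eligible variables, only {X5, X6} blocks every backdoor path, so it is the unique smallest valid adjustment set.

{X5, X6}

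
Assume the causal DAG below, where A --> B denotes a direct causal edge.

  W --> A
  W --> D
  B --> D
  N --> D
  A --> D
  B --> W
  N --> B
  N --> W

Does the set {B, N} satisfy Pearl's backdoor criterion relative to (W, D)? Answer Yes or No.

Backdoor paths from W to D (paths whose first edge points into W):
  P1: W <- N -> B -> D
  P2: W <- N -> D
  P3: W <- B <- N -> D
  P4: W <- B -> D
Condition 1 (no descendant of W in the set): holds — descendants of W are {A, D}; none are in {B, N}.
Condition 2 (every backdoor path blocked by {B, N}):
  P1: blocked at fork node N ∈ conditioning set.
  P2: blocked at fork node N ∈ conditioning set.
  P3: blocked at chain node B ∈ conditioning set.
  P4: blocked at fork node B ∈ conditioning set.
{B, N} satisfies the backdoor criterion.

Yes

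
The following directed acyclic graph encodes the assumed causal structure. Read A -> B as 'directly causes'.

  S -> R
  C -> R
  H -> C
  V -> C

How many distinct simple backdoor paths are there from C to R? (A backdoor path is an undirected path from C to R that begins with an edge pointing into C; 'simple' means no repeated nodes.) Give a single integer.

A backdoor path from C to R is any simple undirected path whose first edge points into C (i.e. leaves C via a parent).
Parents of C: {H, V}.
No simple path from any parent of C reaches R without revisiting C, so there are no backdoor paths.

0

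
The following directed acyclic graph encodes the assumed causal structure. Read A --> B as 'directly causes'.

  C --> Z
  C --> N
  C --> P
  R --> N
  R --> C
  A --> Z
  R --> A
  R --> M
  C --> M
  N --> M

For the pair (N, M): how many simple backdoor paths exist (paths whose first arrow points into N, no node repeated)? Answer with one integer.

A backdoor path from N to M is any simple undirected path whose first edge points into N (i.e. leaves N via a parent).
Parents of N: {C, R}.
Enumerating:
  P1: N <- R -> C -> M
  P2: N <- R -> A -> Z <- C -> M
  P3: N <- R -> M
  P4: N <- C <- R -> M
  P5: N <- C -> Z <- A <- R -> M
  P6: N <- C -> M
That exhausts the simple backdoor paths. Count: 6.

6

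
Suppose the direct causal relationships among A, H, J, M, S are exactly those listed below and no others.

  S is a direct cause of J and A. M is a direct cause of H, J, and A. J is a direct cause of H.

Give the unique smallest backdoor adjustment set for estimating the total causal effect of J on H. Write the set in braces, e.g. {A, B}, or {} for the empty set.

{M}

Variables eligible for adjustment (non-descendants of J, excluding J and H): {A, M, S}.
Backdoor paths from J to H:
  P1: J <- S -> A <- M -> H
  P2: J <- M -> H
The empty set is not sufficient: P2 (J <- M -> H) has no collider blocking it and no conditioned non-collider, so it is open.
Try {M}:
  P1: blocked at collider A (neither it nor any descendant is in the conditioning set).
  P2: blocked at fork node M ∈ conditioning set.
{M} contains no descendant of J and blocks every backdoor path.
No other singleton works — e.g. {S} leaves P2 open — so {M} is the unique smallest valid adjustment set.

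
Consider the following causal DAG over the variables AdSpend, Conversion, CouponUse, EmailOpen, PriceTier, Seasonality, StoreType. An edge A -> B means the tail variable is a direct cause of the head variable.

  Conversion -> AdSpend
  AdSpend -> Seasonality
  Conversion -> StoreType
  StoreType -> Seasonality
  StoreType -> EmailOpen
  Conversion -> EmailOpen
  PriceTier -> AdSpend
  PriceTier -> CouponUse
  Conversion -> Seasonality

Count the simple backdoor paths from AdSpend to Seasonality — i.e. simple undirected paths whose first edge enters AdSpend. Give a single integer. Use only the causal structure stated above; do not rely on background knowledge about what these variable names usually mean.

3

A backdoor path from AdSpend to Seasonality is any simple undirected path whose first edge points into AdSpend (i.e. leaves AdSpend via a parent).
Parents of AdSpend: {Conversion, PriceTier}.
Enumerating:
  P1: AdSpend <- Conversion -> StoreType -> Seasonality
  P2: AdSpend <- Conversion -> EmailOpen <- StoreType -> Seasonality
  P3: AdSpend <- Conversion -> Seasonality
That exhausts the simple backdoor paths. Count: 3.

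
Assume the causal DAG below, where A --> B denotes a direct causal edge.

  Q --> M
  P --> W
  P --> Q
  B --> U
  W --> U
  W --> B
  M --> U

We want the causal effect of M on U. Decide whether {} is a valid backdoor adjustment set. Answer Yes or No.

No

Backdoor paths from M to U (paths whose first edge points into M):
  P1: M <- Q <- P -> W -> B -> U
  P2: M <- Q <- P -> W -> U
Condition 1 (no descendant of M in the set): holds — descendants of M are {U}; none are in {}.
Condition 2 (every backdoor path blocked by {}):
  P1: open — no interior node is in the conditioning set.
  P2: open — no interior node is in the conditioning set.
{} does not satisfy the backdoor criterion.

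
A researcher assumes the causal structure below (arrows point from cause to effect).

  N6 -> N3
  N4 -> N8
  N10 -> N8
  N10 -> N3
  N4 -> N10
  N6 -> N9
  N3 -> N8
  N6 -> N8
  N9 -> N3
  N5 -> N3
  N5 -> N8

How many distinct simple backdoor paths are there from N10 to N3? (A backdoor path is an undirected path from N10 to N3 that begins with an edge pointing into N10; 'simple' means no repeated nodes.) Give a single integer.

4

A backdoor path from N10 to N3 is any simple undirected path whose first edge points into N10 (i.e. leaves N10 via a parent).
Parents of N10: {N4}.
Enumerating:
  P1: N10 <- N4 -> N8 <- N5 -> N3
  P2: N10 <- N4 -> N8 <- N6 -> N9 -> N3
  P3: N10 <- N4 -> N8 <- N6 -> N3
  P4: N10 <- N4 -> N8 <- N3
That exhausts the simple backdoor paths. Count: 4.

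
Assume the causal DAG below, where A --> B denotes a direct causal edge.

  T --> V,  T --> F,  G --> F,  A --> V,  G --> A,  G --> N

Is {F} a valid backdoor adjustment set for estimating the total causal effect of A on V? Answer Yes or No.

Backdoor paths from A to V (paths whose first edge points into A):
  P1: A <- G -> F <- T -> V
Condition 1 (no descendant of A in the set): holds — descendants of A are {V}; none are in {F}.
Condition 2 (every backdoor path blocked by {F}):
  P1: open — collider(s) F are conditioned on (or have a conditioned descendant) and no non-collider on the path is in the set.
{F} does not satisfy the backdoor criterion.

No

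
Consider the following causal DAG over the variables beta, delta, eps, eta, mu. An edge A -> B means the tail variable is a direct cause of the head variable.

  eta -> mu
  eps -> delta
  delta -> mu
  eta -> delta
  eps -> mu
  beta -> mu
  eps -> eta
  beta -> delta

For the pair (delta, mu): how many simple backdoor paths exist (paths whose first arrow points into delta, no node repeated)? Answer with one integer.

A backdoor path from delta to mu is any simple undirected path whose first edge points into delta (i.e. leaves delta via a parent).
Parents of delta: {beta, eps, eta}.
Enumerating:
  P1: delta <- eps -> eta -> mu
  P2: delta <- eps -> mu
  P3: delta <- eta <- eps -> mu
  P4: delta <- eta -> mu
  P5: delta <- beta -> mu
That exhausts the simple backdoor paths. Count: 5.

5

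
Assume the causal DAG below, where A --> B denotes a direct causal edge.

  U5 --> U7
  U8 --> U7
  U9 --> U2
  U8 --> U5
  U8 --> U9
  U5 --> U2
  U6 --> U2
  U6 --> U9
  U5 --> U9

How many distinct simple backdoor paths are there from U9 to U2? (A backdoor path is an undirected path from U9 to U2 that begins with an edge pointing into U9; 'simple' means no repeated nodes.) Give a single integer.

4

A backdoor path from U9 to U2 is any simple undirected path whose first edge points into U9 (i.e. leaves U9 via a parent).
Parents of U9: {U5, U6, U8}.
Enumerating:
  P1: U9 <- U8 -> U5 -> U2
  P2: U9 <- U8 -> U7 <- U5 -> U2
  P3: U9 <- U6 -> U2
  P4: U9 <- U5 -> U2
That exhausts the simple backdoor paths. Count: 4.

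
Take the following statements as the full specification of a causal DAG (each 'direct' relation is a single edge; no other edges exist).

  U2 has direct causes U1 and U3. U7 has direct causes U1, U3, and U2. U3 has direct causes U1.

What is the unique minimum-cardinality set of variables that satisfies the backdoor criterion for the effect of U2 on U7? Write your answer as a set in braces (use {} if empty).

{U1, U3}

Variables eligible for adjustment (non-descendants of U2, excluding U2 and U7): {U1, U3}.
Backdoor paths from U2 to U7:
  P1: U2 <- U1 -> U3 -> U7
  P2: U2 <- U1 -> U7
  P3: U2 <- U3 <- U1 -> U7
  P4: U2 <- U3 -> U7
The empty set is not sufficient: P1 (U2 <- U1 -> U3 -> U7) has no collider blocking it and no conditioned non-collider, so it is open.
Try {U1, U3}:
  P1: blocked at fork node U1 ∈ conditioning set.
  P2: blocked at fork node U1 ∈ conditioning set.
  P3: blocked at chain node U3 ∈ conditioning set.
  P4: blocked at fork node U3 ∈ conditioning set.
{U1, U3} contains no descendant of U2 and blocks every backdoor path.
Every element of {U1, U3} is needed (dropping U1 leaves P2 open; dropping U3 leaves P4 open), so no proper subset is valid.
Among all size-2 subsets of the eligible variables, only {U1, U3} blocks every backdoor path, so it is the unique smallest valid adjustment set.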